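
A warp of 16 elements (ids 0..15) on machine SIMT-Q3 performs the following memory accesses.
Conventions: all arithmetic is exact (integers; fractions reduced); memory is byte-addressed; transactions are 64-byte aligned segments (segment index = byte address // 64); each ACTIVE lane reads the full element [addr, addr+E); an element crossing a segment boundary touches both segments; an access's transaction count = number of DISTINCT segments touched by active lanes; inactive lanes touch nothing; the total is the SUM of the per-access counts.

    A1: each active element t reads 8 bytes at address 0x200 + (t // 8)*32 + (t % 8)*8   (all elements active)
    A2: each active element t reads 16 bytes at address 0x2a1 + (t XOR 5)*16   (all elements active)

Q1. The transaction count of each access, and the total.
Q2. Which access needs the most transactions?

A1: 2 transactions
A2: 5 transactions

Answer: 2,5; total 7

Answer: A2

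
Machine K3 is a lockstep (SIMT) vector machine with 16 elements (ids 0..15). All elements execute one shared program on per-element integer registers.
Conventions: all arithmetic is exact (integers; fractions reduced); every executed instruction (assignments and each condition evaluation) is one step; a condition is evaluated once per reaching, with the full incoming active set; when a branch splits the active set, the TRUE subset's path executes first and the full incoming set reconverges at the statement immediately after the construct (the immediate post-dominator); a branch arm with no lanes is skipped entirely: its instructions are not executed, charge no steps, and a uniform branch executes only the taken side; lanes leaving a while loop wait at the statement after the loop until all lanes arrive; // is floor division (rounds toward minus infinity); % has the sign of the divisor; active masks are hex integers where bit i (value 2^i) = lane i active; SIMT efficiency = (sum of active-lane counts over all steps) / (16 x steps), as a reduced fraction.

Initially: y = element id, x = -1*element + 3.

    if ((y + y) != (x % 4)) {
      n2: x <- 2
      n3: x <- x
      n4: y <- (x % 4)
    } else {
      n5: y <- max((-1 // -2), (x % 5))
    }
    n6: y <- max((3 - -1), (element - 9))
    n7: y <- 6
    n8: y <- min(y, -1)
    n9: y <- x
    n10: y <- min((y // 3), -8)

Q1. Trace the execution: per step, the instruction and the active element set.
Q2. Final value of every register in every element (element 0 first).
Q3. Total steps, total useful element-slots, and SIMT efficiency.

step 0: eval ((y + y) != (x % 4))    0xffff
step 1: x <- 2                       0xfffd
step 2: x <- x                       0xfffd
step 3: y <- (x % 4)                 0xfffd
step 4: y <- max((-1 // -2), (x % 5)) 0x0002
step 5: y <- max((3 - -1), (element - 9)) 0xffff
step 6: y <- 6                       0xffff
step 7: y <- min(y, -1)              0xffff
step 8: y <- x                       0xffff
step 9: y <- min((y // 3), -8)       0xffff

Answer: 10 steps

y: -8,-8,-8,-8,-8,-8,-8,-8,-8,-8,-8,-8,-8,-8,-8,-8
x: 2,2,2,2,2,2,2,2,2,2,2,2,2,2,2,2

steps = 10; useful = 142; efficiency = 142/160 = 71/80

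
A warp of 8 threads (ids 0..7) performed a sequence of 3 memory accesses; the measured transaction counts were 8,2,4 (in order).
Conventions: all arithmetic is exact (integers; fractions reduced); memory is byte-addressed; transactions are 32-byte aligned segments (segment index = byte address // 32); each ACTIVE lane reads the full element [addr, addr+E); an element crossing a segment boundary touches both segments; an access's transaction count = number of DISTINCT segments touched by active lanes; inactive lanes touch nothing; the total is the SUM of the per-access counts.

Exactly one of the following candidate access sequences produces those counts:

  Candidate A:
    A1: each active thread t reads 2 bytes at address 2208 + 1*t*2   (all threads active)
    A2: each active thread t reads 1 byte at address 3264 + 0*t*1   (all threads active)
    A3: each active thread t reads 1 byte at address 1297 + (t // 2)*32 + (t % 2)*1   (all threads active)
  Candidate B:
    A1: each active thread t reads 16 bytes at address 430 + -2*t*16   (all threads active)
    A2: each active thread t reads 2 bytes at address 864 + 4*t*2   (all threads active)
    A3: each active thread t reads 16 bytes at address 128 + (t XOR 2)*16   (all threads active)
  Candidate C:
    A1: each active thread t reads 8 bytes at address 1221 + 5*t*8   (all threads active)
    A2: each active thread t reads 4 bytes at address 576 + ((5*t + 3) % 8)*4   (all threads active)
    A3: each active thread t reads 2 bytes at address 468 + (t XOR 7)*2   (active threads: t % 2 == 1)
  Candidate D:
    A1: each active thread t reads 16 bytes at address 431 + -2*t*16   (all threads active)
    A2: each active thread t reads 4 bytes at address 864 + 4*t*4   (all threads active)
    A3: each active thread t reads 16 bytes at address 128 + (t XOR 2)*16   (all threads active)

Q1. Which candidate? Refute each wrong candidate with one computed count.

A: A1 gives 1 transaction, not 8
C: A1 gives 10 transactions, not 8
D: A2 gives 4 transactions, not 2
B: all counts match (8,2,4)

Answer: B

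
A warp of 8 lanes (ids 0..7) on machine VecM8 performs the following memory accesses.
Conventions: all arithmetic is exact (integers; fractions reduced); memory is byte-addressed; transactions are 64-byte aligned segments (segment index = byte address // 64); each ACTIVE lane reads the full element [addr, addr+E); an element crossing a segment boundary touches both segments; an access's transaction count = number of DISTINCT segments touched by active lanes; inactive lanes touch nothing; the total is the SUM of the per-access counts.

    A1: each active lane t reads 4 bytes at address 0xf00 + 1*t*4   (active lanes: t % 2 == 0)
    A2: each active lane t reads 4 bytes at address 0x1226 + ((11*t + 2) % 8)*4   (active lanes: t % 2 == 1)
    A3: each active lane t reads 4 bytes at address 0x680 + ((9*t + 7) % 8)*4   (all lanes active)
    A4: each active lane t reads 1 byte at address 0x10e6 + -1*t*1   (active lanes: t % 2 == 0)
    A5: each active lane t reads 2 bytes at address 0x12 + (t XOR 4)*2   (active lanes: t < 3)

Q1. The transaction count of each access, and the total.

A1: 1 transaction
A2: 2 transactions
A3: 1 transaction
A4: 1 transaction
A5: 1 transaction

Answer: 1,2,1,1,1; total 6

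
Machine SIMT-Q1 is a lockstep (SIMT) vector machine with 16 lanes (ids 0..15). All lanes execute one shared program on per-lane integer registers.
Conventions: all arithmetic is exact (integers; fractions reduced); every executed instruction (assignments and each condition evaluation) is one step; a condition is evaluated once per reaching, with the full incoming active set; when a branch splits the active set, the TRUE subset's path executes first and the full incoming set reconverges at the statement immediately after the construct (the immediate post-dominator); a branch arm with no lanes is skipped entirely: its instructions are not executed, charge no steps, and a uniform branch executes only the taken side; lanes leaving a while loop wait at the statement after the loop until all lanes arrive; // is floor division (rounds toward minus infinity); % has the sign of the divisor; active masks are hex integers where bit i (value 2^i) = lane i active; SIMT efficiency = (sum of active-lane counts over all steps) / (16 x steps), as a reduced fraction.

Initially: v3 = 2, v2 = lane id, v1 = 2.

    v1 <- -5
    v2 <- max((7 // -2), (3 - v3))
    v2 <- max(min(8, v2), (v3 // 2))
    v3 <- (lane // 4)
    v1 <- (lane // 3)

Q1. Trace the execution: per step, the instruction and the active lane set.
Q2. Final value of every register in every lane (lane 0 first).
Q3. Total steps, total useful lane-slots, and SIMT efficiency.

step 0: v1 <- -5                     0xffff
step 1: v2 <- max((7 // -2), (3 - v3)) 0xffff
step 2: v2 <- max(min(8, v2), (v3 // 2)) 0xffff
step 3: v3 <- (lane // 4)            0xffff
step 4: v1 <- (lane // 3)            0xffff

Answer: 5 steps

v3: 0,0,0,0,1,1,1,1,2,2,2,2,3,3,3,3
v2: 1,1,1,1,1,1,1,1,1,1,1,1,1,1,1,1
v1: 0,0,0,1,1,1,2,2,2,3,3,3,4,4,4,5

steps = 5; useful = 80; efficiency = 80/80 = 1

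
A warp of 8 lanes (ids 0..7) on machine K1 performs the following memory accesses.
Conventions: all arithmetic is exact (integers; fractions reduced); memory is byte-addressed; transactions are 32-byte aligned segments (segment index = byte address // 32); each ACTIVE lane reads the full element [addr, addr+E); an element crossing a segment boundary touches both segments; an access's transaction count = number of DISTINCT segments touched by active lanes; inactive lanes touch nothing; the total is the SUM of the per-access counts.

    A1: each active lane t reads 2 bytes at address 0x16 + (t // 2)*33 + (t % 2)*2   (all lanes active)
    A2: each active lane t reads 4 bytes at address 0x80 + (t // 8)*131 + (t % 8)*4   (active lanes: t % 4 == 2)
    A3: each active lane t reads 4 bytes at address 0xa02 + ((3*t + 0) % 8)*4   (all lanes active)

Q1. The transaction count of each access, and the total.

A1: 4 transactions
A2: 1 transaction
A3: 2 transactions

Answer: 4,1,2; total 7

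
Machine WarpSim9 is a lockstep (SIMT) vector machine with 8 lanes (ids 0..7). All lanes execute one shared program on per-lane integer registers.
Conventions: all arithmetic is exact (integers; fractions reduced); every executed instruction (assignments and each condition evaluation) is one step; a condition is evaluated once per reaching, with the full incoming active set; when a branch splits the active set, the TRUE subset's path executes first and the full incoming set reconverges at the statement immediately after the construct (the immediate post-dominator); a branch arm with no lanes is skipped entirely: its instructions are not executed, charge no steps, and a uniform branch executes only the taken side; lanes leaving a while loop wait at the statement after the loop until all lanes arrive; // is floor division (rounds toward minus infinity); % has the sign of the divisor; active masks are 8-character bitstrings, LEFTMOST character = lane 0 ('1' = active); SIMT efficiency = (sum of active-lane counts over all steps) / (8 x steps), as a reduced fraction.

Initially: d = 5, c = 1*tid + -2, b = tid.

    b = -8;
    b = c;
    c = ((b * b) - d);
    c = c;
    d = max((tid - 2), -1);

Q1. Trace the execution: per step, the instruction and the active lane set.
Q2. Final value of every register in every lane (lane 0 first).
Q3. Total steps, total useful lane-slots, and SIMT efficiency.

step 0: b <- -8                      11111111
step 1: b <- c                       11111111
step 2: c <- ((b * b) - d)           11111111
step 3: c <- c                       11111111
step 4: d <- max((tid - 2), -1)      11111111

Answer: 5 steps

d: -1,-1,0,1,2,3,4,5
c: -1,-4,-5,-4,-1,4,11,20
b: -2,-1,0,1,2,3,4,5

steps = 5; useful = 40; efficiency = 40/40 = 1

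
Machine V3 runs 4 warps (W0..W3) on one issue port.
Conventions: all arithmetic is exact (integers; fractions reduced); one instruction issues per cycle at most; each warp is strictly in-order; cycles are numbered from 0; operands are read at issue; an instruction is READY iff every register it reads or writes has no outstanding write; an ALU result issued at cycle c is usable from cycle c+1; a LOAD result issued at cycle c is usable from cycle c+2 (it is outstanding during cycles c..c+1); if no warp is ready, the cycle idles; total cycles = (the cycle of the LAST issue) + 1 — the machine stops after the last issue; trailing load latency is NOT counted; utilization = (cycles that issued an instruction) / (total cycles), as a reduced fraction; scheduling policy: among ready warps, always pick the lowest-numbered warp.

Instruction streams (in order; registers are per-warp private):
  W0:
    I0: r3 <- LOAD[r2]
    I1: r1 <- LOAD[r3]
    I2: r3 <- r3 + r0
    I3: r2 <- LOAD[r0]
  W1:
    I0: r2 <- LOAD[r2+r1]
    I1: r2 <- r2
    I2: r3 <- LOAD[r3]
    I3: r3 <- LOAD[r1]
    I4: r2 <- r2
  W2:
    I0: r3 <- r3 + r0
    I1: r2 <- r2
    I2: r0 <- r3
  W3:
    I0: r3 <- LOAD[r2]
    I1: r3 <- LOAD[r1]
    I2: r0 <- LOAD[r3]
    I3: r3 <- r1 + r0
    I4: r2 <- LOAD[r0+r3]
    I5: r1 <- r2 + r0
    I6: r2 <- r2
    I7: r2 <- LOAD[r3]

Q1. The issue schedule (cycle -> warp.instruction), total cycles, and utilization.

cycle 0: W0.I0
cycle 1: W1.I0
cycle 2: W0.I1
cycle 3: W0.I2
cycle 4: W0.I3
cycle 5: W1.I1
cycle 6: W1.I2
cycle 7: W2.I0
cycle 8: W1.I3
cycle 9: W1.I4
cycle 10: W2.I1
cycle 11: W2.I2
cycle 12: W3.I0
cycle 13: idle
cycle 14: W3.I1
cycle 15: idle
cycle 16: W3.I2
cycle 17: idle
cycle 18: W3.I3
cycle 19: W3.I4
cycle 20: idle
cycle 21: W3.I5
cycle 22: W3.I6
cycle 23: W3.I7

Answer: 24 cycles, utilization 5/6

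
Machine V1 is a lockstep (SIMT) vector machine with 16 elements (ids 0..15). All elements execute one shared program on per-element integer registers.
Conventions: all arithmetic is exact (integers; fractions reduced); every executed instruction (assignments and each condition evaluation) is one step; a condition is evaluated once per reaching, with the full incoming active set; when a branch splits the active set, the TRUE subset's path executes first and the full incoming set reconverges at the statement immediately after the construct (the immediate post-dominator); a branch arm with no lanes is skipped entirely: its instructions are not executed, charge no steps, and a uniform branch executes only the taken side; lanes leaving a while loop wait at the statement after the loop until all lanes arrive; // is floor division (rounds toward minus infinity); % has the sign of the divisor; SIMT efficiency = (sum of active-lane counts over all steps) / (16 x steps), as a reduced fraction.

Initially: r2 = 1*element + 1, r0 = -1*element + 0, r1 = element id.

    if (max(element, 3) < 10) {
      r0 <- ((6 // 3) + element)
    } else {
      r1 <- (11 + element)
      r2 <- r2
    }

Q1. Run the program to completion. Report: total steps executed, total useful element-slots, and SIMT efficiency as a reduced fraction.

Answer: 4 steps, 38 useful, 19/32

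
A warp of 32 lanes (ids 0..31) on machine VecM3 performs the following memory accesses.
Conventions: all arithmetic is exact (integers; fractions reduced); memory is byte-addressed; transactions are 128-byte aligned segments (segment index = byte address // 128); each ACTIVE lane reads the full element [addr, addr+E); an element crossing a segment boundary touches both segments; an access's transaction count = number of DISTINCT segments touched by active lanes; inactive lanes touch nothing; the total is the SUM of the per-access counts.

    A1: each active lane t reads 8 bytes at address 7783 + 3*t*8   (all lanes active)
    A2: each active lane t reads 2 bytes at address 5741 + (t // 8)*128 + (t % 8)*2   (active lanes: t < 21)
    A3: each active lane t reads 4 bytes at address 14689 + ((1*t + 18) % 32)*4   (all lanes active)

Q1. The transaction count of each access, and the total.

A1: 7 transactions
A2: 3 transactions
A3: 2 transactions

Answer: 7,3,2; total 12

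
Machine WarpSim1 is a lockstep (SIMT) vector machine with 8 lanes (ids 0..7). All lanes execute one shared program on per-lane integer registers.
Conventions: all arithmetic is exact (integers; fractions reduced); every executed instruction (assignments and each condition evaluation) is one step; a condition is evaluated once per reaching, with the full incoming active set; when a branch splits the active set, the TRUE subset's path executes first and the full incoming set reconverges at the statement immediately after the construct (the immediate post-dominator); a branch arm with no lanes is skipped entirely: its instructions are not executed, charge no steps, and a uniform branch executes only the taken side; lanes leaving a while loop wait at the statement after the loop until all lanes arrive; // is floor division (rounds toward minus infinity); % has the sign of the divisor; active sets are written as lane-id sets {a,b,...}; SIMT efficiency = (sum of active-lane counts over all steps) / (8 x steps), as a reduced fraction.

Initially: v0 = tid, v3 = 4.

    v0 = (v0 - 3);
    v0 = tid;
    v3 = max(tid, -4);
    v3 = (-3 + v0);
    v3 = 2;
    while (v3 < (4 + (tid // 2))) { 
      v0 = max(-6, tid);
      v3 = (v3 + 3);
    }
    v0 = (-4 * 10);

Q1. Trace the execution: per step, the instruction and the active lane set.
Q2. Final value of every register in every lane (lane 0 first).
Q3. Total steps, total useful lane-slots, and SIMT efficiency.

step 0: v0 <- (v0 - 3)               {0,1,2,3,4,5,6,7}
step 1: v0 <- tid                    {0,1,2,3,4,5,6,7}
step 2: v3 <- max(tid, -4)           {0,1,2,3,4,5,6,7}
step 3: v3 <- (-3 + v0)              {0,1,2,3,4,5,6,7}
step 4: v3 <- 2                      {0,1,2,3,4,5,6,7}
step 5: eval (v3 < (4 + (tid // 2))) {0,1,2,3,4,5,6,7}
step 6: v0 <- max(-6, tid)           {0,1,2,3,4,5,6,7}
step 7: v3 <- (v3 + 3)               {0,1,2,3,4,5,6,7}
step 8: eval (v3 < (4 + (tid // 2))) {0,1,2,3,4,5,6,7}
step 9: v0 <- max(-6, tid)           {4,5,6,7}
step 10: v3 <- (v3 + 3)               {4,5,6,7}
step 11: eval (v3 < (4 + (tid // 2))) {4,5,6,7}
step 12: v0 <- (-4 * 10)              {0,1,2,3,4,5,6,7}

Answer: 13 steps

v0: -40,-40,-40,-40,-40,-40,-40,-40
v3: 5,5,5,5,8,8,8,8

steps = 13; useful = 92; efficiency = 92/104 = 23/26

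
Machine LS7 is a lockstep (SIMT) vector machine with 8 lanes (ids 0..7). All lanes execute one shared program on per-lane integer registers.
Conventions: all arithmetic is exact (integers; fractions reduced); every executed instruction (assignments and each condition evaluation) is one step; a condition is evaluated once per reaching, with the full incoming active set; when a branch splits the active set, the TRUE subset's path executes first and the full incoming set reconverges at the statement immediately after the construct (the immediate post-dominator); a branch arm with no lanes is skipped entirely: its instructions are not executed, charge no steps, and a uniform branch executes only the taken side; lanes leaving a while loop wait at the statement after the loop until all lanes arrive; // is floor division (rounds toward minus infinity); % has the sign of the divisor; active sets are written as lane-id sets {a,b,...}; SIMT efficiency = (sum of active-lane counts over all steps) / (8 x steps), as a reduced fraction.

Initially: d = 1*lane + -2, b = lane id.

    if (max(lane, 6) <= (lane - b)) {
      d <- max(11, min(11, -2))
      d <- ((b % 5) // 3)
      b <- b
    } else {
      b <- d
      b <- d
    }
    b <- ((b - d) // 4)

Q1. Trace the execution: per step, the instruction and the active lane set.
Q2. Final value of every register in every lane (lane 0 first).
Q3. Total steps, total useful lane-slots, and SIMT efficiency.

step 0: eval (max(lane, 6) <= (lane - b)) {0,1,2,3,4,5,6,7}
step 1: b <- d                       {0,1,2,3,4,5,6,7}
step 2: b <- d                       {0,1,2,3,4,5,6,7}
step 3: b <- ((b - d) // 4)          {0,1,2,3,4,5,6,7}

Answer: 4 steps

d: -2,-1,0,1,2,3,4,5
b: 0,0,0,0,0,0,0,0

steps = 4; useful = 32; efficiency = 32/32 = 1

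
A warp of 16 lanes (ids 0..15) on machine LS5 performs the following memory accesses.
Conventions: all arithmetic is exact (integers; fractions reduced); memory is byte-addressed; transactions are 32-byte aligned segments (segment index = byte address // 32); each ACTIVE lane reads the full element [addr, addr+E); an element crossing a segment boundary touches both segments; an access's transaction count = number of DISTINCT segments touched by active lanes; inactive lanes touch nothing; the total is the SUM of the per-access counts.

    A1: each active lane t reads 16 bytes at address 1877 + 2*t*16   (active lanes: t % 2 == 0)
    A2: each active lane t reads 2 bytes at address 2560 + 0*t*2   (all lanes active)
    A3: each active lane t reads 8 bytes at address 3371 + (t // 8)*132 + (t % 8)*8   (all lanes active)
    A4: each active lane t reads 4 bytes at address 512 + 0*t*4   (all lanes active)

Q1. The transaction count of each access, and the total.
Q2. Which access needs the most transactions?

A1: 16 transactions
A2: 1 transaction
A3: 6 transactions
A4: 1 transaction

Answer: 16,1,6,1; total 24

Answer: A1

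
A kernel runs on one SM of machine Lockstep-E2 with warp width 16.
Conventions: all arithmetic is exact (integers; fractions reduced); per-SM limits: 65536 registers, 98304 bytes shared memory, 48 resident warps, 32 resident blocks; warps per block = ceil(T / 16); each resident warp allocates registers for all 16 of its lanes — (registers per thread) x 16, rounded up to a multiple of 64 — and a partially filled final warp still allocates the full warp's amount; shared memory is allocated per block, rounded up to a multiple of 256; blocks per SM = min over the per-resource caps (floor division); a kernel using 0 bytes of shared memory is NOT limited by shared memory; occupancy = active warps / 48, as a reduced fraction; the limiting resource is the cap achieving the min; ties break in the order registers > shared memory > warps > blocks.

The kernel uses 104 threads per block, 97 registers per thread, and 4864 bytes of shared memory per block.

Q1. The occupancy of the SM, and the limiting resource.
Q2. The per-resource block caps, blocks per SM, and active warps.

Answer: occupancy 35/48, limited by registers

registers: 5 blocks
shared memory: 20 blocks
warps: 6 blocks
blocks: 32 blocks

Answer: 5 blocks, 35 active warps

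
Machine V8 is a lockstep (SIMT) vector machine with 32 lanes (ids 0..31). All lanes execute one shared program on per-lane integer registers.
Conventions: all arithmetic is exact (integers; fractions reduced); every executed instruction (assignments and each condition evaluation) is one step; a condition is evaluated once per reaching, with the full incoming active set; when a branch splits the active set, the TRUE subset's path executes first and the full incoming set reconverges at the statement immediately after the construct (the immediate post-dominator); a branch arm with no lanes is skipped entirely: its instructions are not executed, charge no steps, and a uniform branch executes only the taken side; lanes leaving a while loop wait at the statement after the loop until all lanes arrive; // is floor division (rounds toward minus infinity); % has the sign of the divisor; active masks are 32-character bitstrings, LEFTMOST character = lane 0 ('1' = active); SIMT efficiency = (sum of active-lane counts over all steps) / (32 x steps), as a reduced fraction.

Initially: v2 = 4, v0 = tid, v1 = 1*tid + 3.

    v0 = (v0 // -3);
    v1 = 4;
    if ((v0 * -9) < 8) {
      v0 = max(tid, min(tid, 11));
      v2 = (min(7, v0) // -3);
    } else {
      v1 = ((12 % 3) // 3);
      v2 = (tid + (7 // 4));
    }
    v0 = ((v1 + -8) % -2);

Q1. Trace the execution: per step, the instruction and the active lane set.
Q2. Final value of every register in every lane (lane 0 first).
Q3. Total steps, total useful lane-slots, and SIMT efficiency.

step 0: v0 <- (v0 // -3)             11111111111111111111111111111111
step 1: v1 <- 4                      11111111111111111111111111111111
step 2: eval ((v0 * -9) < 8)         11111111111111111111111111111111
step 3: v0 <- max(tid, min(tid, 11)) 10000000000000000000000000000000
step 4: v2 <- (min(7, v0) // -3)     10000000000000000000000000000000
step 5: v1 <- ((12 % 3) // 3)        01111111111111111111111111111111
step 6: v2 <- (tid + (7 // 4))       01111111111111111111111111111111
step 7: v0 <- ((v1 + -8) % -2)       11111111111111111111111111111111

Answer: 8 steps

v2: 0,2,3,4,5,6,7,8,9,10,11,12,13,14,15,16,17,18,19,20,21,22,23,24,25,26,27,28,29,30,31,32
v0: 0,0,0,0,0,0,0,0,0,0,0,0,0,0,0,0,0,0,0,0,0,0,0,0,0,0,0,0,0,0,0,0
v1: 4,0,0,0,0,0,0,0,0,0,0,0,0,0,0,0,0,0,0,0,0,0,0,0,0,0,0,0,0,0,0,0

steps = 8; useful = 192; efficiency = 192/256 = 3/4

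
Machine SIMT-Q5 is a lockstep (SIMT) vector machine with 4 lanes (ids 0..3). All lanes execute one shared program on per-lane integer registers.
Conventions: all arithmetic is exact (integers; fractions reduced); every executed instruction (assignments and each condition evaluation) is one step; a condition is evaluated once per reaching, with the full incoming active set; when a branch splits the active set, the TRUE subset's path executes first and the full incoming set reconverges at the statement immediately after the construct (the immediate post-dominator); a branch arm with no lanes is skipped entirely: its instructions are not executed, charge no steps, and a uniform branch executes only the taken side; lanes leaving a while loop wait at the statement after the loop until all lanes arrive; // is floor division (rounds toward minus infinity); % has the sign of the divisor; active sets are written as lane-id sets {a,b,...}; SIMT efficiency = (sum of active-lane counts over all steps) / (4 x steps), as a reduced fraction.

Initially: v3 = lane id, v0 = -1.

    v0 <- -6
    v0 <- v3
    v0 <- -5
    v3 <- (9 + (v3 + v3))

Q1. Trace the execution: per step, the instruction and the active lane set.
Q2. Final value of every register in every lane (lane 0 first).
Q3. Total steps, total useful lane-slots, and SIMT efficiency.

step 0: v0 <- -6                     {0,1,2,3}
step 1: v0 <- v3                     {0,1,2,3}
step 2: v0 <- -5                     {0,1,2,3}
step 3: v3 <- (9 + (v3 + v3))        {0,1,2,3}

Answer: 4 steps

v3: 9,11,13,15
v0: -5,-5,-5,-5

steps = 4; useful = 16; efficiency = 16/16 = 1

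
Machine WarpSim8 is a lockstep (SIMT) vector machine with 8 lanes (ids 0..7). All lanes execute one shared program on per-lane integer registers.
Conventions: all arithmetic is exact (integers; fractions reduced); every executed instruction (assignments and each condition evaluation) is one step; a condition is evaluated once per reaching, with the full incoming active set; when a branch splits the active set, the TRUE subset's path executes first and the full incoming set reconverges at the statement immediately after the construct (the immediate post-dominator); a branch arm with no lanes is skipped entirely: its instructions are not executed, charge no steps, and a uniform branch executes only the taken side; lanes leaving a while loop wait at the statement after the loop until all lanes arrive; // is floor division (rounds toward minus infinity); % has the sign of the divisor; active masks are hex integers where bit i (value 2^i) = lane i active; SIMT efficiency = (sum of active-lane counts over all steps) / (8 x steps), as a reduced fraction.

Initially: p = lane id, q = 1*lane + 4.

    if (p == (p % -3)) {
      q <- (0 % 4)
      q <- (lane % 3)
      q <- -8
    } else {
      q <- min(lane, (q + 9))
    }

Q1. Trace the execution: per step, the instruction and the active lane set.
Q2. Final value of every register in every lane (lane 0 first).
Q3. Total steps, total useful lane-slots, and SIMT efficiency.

step 0: eval (p == (p % -3))         0xff
step 1: q <- (0 % 4)                 0x01
step 2: q <- (lane % 3)              0x01
step 3: q <- -8                      0x01
step 4: q <- min(lane, (q + 9))      0xfe

Answer: 5 steps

p: 0,1,2,3,4,5,6,7
q: -8,1,2,3,4,5,6,7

steps = 5; useful = 18; efficiency = 18/40 = 9/20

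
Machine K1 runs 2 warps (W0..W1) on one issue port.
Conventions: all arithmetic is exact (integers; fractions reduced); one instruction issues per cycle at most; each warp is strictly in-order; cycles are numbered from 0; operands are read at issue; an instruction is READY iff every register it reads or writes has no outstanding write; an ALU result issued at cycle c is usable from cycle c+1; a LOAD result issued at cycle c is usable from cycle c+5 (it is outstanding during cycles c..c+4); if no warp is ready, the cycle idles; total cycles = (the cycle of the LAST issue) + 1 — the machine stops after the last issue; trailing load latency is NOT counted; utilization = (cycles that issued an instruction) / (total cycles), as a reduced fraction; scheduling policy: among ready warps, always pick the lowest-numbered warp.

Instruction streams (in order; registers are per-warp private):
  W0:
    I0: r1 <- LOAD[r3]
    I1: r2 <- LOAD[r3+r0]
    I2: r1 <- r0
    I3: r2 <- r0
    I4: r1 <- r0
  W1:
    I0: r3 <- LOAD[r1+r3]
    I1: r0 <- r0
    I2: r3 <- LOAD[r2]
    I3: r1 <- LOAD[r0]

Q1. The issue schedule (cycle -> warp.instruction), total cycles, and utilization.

cycle 0: W0.I0
cycle 1: W0.I1
cycle 2: W1.I0
cycle 3: W1.I1
cycle 4: idle
cycle 5: W0.I2
cycle 6: W0.I3
cycle 7: W0.I4
cycle 8: W1.I2
cycle 9: W1.I3

Answer: 10 cycles, utilization 9/10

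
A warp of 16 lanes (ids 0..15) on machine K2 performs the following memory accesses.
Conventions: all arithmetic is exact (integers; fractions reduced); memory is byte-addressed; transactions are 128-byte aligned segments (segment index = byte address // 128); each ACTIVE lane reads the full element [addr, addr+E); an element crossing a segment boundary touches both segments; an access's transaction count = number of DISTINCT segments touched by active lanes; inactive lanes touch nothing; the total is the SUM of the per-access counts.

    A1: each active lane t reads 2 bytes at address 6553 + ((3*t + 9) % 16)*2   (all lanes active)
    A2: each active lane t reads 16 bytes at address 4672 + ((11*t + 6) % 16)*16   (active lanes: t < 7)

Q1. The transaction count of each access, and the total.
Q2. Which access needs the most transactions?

A1: 1 transaction
A2: 3 transactions

Answer: 1,3; total 4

Answer: A2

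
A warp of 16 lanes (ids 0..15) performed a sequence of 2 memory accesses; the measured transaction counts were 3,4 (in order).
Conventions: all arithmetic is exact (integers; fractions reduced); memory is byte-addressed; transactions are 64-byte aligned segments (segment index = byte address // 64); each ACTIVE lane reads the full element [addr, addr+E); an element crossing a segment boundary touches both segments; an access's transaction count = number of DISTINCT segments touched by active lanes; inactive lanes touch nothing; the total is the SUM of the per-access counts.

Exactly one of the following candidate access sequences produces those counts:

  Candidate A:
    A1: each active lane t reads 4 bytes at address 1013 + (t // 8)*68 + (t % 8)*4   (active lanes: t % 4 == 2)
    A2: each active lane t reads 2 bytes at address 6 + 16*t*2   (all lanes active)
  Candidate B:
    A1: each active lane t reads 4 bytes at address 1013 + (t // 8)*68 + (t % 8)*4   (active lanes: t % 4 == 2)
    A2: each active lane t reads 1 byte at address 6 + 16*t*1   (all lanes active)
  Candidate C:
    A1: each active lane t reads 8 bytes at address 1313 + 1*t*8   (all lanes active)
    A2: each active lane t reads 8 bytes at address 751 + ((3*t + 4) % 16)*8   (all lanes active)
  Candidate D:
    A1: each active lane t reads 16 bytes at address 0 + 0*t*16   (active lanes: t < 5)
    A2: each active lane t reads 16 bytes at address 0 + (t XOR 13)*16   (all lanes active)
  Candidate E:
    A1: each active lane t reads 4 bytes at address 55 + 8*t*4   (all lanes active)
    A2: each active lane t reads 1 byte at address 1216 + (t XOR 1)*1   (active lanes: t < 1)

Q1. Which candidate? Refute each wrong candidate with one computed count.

A: A2 gives 8 transactions, not 4
C: A2 gives 3 transactions, not 4
D: A1 gives 1 transaction, not 3
E: A1 gives 9 transactions, not 3
B: all counts match (3,4)

Answer: B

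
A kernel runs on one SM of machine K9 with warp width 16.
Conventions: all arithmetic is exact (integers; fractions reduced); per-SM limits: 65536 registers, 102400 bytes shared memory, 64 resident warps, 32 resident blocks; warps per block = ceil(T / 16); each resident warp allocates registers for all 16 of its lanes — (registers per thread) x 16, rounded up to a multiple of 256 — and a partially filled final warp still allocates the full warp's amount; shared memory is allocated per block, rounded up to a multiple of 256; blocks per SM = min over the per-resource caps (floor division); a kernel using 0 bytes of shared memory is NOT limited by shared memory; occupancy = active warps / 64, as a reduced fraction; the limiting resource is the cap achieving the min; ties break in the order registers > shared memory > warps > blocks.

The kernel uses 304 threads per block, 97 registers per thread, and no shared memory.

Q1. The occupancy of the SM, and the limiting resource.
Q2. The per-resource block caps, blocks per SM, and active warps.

Answer: occupancy 19/64, limited by registers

registers: 1 block
shared memory: no limit (kernel uses none)
warps: 3 blocks
blocks: 32 blocks

Answer: 1 block, 19 active warps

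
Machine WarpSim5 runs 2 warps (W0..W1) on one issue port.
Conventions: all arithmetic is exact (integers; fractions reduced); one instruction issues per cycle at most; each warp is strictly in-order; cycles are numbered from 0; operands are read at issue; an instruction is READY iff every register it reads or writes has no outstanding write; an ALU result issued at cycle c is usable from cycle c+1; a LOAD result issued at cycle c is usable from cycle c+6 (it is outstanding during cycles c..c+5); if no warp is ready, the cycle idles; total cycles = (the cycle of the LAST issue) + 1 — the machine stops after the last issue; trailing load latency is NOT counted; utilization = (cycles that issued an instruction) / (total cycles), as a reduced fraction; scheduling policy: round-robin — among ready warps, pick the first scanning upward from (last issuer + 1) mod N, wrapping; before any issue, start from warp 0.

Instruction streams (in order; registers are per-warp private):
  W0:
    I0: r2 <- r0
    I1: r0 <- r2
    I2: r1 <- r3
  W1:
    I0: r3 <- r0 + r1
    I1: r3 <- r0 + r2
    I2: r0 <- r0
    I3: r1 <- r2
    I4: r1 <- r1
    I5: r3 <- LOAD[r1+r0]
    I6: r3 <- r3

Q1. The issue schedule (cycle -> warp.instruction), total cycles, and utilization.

cycle 0: W0.I0
cycle 1: W1.I0
cycle 2: W0.I1
cycle 3: W1.I1
cycle 4: W0.I2
cycle 5: W1.I2
cycle 6: W1.I3
cycle 7: W1.I4
cycle 8: W1.I5
cycle 9: idle
cycle 10: idle
cycle 11: idle
cycle 12: idle
cycle 13: idle
cycle 14: W1.I6

Answer: 15 cycles, utilization 2/3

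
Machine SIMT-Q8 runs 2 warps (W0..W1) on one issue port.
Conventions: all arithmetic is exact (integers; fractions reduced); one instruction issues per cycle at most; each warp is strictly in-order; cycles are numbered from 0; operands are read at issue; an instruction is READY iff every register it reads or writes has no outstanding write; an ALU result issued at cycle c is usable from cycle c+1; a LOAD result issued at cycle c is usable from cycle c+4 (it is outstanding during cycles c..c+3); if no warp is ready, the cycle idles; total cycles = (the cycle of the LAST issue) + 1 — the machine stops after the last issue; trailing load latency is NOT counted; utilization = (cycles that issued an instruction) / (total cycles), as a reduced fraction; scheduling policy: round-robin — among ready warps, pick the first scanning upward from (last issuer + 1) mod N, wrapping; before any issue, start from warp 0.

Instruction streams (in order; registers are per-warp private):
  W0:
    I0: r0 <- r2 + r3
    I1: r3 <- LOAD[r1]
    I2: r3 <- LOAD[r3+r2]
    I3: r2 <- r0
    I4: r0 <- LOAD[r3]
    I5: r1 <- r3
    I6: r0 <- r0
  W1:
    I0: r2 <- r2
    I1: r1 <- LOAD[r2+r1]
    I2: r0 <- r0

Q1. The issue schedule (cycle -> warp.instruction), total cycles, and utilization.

cycle 0: W0.I0
cycle 1: W1.I0
cycle 2: W0.I1
cycle 3: W1.I1
cycle 4: W1.I2
cycle 5: idle
cycle 6: W0.I2
cycle 7: W0.I3
cycle 8: idle
cycle 9: idle
cycle 10: W0.I4
cycle 11: W0.I5
cycle 12: idle
cycle 13: idle
cycle 14: W0.I6

Answer: 15 cycles, utilization 2/3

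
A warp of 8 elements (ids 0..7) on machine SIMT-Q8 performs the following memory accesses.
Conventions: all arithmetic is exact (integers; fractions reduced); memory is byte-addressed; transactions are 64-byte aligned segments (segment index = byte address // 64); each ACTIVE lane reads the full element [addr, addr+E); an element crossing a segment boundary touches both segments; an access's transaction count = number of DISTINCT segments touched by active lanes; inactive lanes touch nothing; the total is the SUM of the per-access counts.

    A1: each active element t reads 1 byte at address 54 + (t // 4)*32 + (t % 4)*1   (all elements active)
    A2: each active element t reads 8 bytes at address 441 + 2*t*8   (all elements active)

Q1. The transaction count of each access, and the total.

A1: 2 transactions
A2: 3 transactions

Answer: 2,3; total 5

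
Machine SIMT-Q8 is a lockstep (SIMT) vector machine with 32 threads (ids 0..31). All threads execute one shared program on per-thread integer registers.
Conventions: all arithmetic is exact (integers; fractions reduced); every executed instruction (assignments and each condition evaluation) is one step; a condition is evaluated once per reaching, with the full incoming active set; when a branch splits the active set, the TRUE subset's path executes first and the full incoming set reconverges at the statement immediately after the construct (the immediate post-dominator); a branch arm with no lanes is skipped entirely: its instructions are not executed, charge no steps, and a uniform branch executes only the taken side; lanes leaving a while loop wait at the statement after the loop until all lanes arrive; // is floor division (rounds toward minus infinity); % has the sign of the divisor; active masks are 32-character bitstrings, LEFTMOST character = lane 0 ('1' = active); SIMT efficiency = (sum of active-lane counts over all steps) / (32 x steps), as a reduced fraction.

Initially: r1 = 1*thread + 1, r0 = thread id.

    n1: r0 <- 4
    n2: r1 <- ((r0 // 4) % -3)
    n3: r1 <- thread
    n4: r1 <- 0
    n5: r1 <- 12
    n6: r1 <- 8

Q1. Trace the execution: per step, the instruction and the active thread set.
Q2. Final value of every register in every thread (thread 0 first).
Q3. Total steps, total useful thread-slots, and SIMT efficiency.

step 0: r0 <- 4                      11111111111111111111111111111111
step 1: r1 <- ((r0 // 4) % -3)       11111111111111111111111111111111
step 2: r1 <- thread                 11111111111111111111111111111111
step 3: r1 <- 0                      11111111111111111111111111111111
step 4: r1 <- 12                     11111111111111111111111111111111
step 5: r1 <- 8                      11111111111111111111111111111111

Answer: 6 steps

r1: 8,8,8,8,8,8,8,8,8,8,8,8,8,8,8,8,8,8,8,8,8,8,8,8,8,8,8,8,8,8,8,8
r0: 4,4,4,4,4,4,4,4,4,4,4,4,4,4,4,4,4,4,4,4,4,4,4,4,4,4,4,4,4,4,4,4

steps = 6; useful = 192; efficiency = 192/192 = 1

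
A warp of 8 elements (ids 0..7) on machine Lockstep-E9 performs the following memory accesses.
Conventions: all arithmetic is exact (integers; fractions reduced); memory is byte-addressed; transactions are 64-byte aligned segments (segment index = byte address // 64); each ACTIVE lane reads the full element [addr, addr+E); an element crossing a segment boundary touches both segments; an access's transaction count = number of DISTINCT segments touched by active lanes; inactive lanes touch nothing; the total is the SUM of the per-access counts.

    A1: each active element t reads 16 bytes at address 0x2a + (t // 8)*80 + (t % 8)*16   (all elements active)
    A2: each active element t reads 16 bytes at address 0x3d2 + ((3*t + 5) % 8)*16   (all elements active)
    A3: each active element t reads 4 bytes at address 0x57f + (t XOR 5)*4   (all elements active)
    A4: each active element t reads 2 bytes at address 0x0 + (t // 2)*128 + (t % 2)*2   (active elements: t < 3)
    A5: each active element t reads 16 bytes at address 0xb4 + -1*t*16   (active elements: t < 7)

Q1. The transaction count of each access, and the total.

A1: 3 transactions
A2: 3 transactions
A3: 2 transactions
A4: 2 transactions
A5: 3 transactions

Answer: 3,3,2,2,3; total 13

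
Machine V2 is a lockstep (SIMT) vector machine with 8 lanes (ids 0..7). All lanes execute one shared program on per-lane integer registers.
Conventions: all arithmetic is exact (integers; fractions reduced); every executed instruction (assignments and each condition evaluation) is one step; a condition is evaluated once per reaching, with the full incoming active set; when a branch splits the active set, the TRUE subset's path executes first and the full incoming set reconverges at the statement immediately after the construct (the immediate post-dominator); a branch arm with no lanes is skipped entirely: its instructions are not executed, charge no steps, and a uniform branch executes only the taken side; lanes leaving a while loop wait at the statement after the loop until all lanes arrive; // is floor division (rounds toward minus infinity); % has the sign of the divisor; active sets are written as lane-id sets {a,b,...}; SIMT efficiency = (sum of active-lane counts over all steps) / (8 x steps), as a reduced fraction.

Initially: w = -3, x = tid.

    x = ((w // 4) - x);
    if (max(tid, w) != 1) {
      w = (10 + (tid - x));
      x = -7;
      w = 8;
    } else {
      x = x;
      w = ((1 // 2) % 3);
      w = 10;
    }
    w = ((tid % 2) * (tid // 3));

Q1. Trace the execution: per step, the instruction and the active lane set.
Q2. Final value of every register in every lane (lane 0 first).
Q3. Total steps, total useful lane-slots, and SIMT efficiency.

step 0: x <- ((w // 4) - x)          {0,1,2,3,4,5,6,7}
step 1: eval (max(tid, w) != 1)      {0,1,2,3,4,5,6,7}
step 2: w <- (10 + (tid - x))        {0,2,3,4,5,6,7}
step 3: x <- -7                      {0,2,3,4,5,6,7}
step 4: w <- 8                       {0,2,3,4,5,6,7}
step 5: x <- x                       {1}
step 6: w <- ((1 // 2) % 3)          {1}
step 7: w <- 10                      {1}
step 8: w <- ((tid % 2) * (tid // 3)) {0,1,2,3,4,5,6,7}

Answer: 9 steps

w: 0,0,0,1,0,1,0,2
x: -7,-2,-7,-7,-7,-7,-7,-7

steps = 9; useful = 48; efficiency = 48/72 = 2/3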